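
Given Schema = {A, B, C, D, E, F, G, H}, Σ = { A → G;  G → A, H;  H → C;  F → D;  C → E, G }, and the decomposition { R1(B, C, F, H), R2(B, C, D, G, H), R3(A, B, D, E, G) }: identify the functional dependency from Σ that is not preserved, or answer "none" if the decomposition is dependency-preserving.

F → D

Check F → D: no single fragment contains all of {D, F}, and the restricted closure of {F} across the fragments never reaches {D}.
A → G is preserved.
G → A, H is preserved.
H → C is preserved.
C → E, G is preserved.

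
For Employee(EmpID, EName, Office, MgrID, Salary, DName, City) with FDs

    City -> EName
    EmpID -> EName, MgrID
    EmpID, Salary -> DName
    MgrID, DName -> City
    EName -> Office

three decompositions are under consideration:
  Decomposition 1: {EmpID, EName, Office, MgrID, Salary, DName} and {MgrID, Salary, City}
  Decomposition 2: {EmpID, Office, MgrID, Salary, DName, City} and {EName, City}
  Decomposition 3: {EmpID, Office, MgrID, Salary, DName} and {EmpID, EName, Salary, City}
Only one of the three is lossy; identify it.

Decomposition 1: common = {MgrID, Salary}, closure = {MgrID, Salary} → lossy.
Decomposition 2: common = {City}, closure = {EName, Office, City} → lossless.
Decomposition 3: common = {EmpID, Salary}, closure = {EmpID, EName, Office, MgrID, Salary, DName, City} → lossless.

Decomposition 1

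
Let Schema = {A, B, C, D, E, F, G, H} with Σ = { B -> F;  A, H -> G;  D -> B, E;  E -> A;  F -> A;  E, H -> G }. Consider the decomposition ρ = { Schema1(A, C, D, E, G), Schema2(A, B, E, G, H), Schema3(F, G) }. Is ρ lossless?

Chase test. Columns are A, B, C, D, E, F, G, H; row i has aⱼ where attribute j ∈ Schemai, else bᵢⱼ.
Initial tableau (one row per fragment):
  row 1: a1 b12 a3 a4 a5 b16 a7 b18
  row 2: a1 a2 b23 b24 a5 b26 a7 a8
  row 3: b31 b32 b33 b34 b35 a6 a7 b38
No row becomes fully distinguished — the join is lossy.

No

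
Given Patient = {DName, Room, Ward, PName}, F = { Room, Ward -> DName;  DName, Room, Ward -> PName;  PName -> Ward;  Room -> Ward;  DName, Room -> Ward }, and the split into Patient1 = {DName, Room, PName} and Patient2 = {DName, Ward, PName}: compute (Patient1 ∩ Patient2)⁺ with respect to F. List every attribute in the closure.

DName, Ward, PName

Patient1 ∩ Patient2 = {DName, PName}.
PName → Ward applies, adding Ward
Closure: {DName, Ward, PName}.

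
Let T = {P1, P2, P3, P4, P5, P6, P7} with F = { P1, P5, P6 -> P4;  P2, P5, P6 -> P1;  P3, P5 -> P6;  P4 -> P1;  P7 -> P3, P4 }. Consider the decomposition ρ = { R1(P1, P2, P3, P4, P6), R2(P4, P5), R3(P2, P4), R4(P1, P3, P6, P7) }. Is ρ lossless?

Chase test. Columns are P1, P2, P3, P4, P5, P6, P7; row i has aⱼ where attribute j ∈ Ri, else bᵢⱼ.
Initial tableau (one row per fragment):
  row 1: a1 a2 a3 a4 b15 a6 b17
  row 2: b21 b22 b23 a4 a5 b26 b27
  row 3: b31 a2 b33 a4 b35 b36 b37
  row 4: a1 b42 a3 b44 b45 a6 a7
Rows 1 and 2 agree on P4; apply P4→P1 and equate their P1 entries.
Rows 1 and 3 agree on P4; apply P4→P1 and equate their P1 entries.
No row becomes fully distinguished — the join is lossy.

No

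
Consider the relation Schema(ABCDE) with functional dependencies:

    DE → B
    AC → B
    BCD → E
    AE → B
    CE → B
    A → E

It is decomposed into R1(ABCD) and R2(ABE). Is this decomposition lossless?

Yes

Common attributes: R1 ∩ R2 = {AB}.
Closure of {AB}: A → E applies, adding E. So (AB)⁺ = {ABE}.
This closure contains every attribute of R2, so R1 ∩ R2 → R2. The join is lossless.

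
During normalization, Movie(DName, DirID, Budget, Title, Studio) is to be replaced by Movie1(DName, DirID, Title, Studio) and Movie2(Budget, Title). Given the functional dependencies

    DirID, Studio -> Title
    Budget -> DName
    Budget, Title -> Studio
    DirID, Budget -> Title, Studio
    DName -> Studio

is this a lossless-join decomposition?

Common attributes: Movie1 ∩ Movie2 = {Title}.
No dependency enlarges {Title}, so (Title)⁺ = {Title}.
The closure contains neither all of Movie1 = {DName, DirID, Title, Studio} nor all of Movie2 = {Budget, Title}, so the common attributes are not a superkey of either fragment. The join is lossy.

No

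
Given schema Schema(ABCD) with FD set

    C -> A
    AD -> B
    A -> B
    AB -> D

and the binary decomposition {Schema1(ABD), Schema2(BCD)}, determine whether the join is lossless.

No

Common attributes: Schema1 ∩ Schema2 = {BD}.
No dependency enlarges {BD}, so (BD)⁺ = {BD}.
The closure contains neither all of Schema1 = {ABD} nor all of Schema2 = {BCD}, so the common attributes are not a superkey of either fragment. The join is lossy.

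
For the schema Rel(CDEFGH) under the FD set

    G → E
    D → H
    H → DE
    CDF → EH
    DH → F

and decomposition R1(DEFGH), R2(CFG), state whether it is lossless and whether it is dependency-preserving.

lossy but dependency-preserving

Lossless test: (FG)⁺ = {EFG}, which is a superkey of neither fragment — lossy.
Dependency preservation: CDF → EH is not contained in any single fragment, but the restricted closure of its left-hand side across the fragments still reaches the right-hand side; the remaining FDs each lie inside some fragment. All dependencies are preserved.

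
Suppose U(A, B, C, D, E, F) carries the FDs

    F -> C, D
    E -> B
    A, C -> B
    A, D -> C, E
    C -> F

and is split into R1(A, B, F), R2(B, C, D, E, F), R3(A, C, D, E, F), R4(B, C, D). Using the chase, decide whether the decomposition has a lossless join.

Chase test. Columns are A, B, C, D, E, F; row i has aⱼ where attribute j ∈ Ri, else bᵢⱼ.
Initial tableau (one row per fragment):
  row 1: a1 a2 b13 b14 b15 a6
  row 2: b21 a2 a3 a4 a5 a6
  row 3: a1 b32 a3 a4 a5 a6
  row 4: b41 a2 a3 a4 b45 b46
Rows 1 and 2 agree on F; apply F→C, D and equate their C, D entries.
Rows 2 and 3 agree on E; apply E→B and equate their B entries.
Rows 1 and 3 agree on A, D; apply A, D→C, E and equate their C, E entries.
Rows 1 and 4 agree on C; apply C→F and equate their F entries.
Row 1 is now all distinguished symbols — the join is lossless.

Yes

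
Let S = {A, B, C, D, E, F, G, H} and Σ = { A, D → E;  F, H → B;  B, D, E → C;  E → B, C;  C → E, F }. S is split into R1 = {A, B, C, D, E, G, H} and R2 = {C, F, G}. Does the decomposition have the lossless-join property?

Yes

Common attributes: R1 ∩ R2 = {C, G}.
Closure of {C, G}: C → E, F applies, adding E, F; E → B, C applies, adding B. So (C, G)⁺ = {B, C, E, F, G}.
This closure contains every attribute of R2, so R1 ∩ R2 → R2. The join is lossless.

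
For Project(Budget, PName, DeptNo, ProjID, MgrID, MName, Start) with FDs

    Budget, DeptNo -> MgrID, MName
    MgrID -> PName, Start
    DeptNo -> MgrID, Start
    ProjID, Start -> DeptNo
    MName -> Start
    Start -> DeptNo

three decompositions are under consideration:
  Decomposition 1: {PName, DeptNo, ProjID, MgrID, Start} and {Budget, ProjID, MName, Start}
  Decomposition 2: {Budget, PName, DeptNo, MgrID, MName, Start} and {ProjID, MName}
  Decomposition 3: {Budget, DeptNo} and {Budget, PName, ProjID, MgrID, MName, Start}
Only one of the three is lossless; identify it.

Decomposition 1

Decomposition 1: common = {ProjID, Start}, closure = {PName, DeptNo, ProjID, MgrID, Start} → lossless.
Decomposition 2: common = {MName}, closure = {PName, DeptNo, MgrID, MName, Start} → lossy.
Decomposition 3: common = {Budget}, closure = {Budget} → lossy.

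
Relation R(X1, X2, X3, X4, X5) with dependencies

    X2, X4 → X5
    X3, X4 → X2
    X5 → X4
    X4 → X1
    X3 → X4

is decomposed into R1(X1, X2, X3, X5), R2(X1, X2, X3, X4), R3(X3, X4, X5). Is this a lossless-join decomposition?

Chase test. Columns are X1, X2, X3, X4, X5; row i has aⱼ where attribute j ∈ Ri, else bᵢⱼ.
Initial tableau (one row per fragment):
  row 1: a1 a2 a3 b14 a5
  row 2: a1 a2 a3 a4 b25
  row 3: b31 b32 a3 a4 a5
Rows 2 and 3 agree on X3, X4; apply X3, X4→X2 and equate their X2 entries.
Rows 1 and 3 agree on X5; apply X5→X4 and equate their X4 entries.
Rows 1 and 3 agree on X4; apply X4→X1 and equate their X1 entries.
Rows 1 and 2 agree on X2, X4; apply X2, X4→X5 and equate their X5 entries.
Row 1 is now all distinguished symbols — the join is lossless.

Yes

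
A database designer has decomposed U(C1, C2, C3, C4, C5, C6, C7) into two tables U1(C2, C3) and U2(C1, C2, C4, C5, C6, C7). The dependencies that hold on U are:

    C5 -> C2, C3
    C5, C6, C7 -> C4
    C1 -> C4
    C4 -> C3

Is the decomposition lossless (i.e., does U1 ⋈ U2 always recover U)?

Common attributes: U1 ∩ U2 = {C2}.
No dependency enlarges {C2}, so (C2)⁺ = {C2}.
The closure contains neither all of U1 = {C2, C3} nor all of U2 = {C1, C2, C4, C5, C6, C7}, so the common attributes are not a superkey of either fragment. The join is lossy.

No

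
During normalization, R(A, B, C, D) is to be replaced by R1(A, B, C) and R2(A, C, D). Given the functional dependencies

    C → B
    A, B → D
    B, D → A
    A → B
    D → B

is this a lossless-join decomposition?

Yes

Common attributes: R1 ∩ R2 = {A, C}.
Closure of {A, C}: C → B applies, adding B; A, B → D applies, adding D. So (A, C)⁺ = {A, B, C, D}.
This closure contains every attribute of R1, so R1 ∩ R2 → R1. The join is lossless.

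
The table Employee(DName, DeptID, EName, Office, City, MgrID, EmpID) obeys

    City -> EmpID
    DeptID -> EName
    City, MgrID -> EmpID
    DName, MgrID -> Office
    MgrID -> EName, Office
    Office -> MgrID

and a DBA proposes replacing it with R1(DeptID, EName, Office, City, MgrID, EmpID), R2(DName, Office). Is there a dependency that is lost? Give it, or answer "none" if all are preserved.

City → EmpID lies within R1.
DeptID → EName lies within R1.
City, MgrID → EmpID lies within R1.
DName, MgrID → Office: restricted closure across fragments reaches Office.
MgrID → EName, Office lies within R1.
Office → MgrID lies within R1.
Every dependency is enforceable on the fragments, so the decomposition is dependency-preserving.

none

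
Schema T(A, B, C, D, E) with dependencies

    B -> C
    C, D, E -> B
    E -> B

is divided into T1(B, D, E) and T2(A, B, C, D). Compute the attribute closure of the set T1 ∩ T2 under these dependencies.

B, C, D

T1 ∩ T2 = {B, D}.
B → C applies, adding C
Closure: {B, C, D}.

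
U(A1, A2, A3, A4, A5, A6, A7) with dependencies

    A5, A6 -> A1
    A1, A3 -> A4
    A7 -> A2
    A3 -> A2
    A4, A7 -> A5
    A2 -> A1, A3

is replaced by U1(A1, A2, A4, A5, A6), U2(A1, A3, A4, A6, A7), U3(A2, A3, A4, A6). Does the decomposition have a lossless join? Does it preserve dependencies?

lossy and not dependency-preserving

Lossless test (chase): Rows 2 and 3 agree on A3; apply A3→A2 and equate their A2 entries. Rows 1 and 2 agree on A2; apply A2→A1, A3 and equate their A1, A3 entries. Rows 1 and 3 agree on A2; apply A2→A1, A3 and equate their A1, A3 entries. No row becomes fully distinguished — the join is lossy.
Dependency preservation: the restricted closure of {A4, A7} across the fragments never reaches {A5}, so A4, A7 → A5 cannot be enforced without a join — not preserved.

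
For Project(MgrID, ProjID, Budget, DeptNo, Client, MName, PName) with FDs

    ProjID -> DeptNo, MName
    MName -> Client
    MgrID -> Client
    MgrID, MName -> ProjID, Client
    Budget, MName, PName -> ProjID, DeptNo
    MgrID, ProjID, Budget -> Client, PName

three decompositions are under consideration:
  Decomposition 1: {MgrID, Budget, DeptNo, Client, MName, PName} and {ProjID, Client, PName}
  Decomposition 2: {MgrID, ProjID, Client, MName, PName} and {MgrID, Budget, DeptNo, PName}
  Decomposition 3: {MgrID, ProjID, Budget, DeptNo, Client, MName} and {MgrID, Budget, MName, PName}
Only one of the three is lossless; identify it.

Decomposition 3

Decomposition 1: common = {Client, PName}, closure = {Client, PName} → lossy.
Decomposition 2: common = {MgrID, PName}, closure = {MgrID, Client, PName} → lossy.
Decomposition 3: common = {MgrID, Budget, MName}, closure = {MgrID, ProjID, Budget, DeptNo, Client, MName, PName} → lossless.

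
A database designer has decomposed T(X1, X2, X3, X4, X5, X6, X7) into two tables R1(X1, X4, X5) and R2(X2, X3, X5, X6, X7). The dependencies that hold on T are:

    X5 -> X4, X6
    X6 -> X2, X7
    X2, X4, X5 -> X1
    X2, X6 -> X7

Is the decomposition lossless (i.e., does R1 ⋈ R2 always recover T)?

Common attributes: R1 ∩ R2 = {X5}.
Closure of {X5}: X5 → X4, X6 applies, adding X4, X6; X6 → X2, X7 applies, adding X2, X7; X2, X4, X5 → X1 applies, adding X1. So (X5)⁺ = {X1, X2, X4, X5, X6, X7}.
This closure contains every attribute of R1, so R1 ∩ R2 → R1. The join is lossless.

Yes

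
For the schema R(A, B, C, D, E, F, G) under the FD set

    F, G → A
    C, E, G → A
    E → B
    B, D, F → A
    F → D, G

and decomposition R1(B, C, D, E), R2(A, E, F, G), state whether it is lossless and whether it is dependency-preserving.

lossy and not dependency-preserving

Lossless test: (E)⁺ = {B, E}, which is a superkey of neither fragment — lossy.
Dependency preservation: the restricted closure of {C, E, G} across the fragments never reaches {A}, so C, E, G → A cannot be enforced without a join — not preserved.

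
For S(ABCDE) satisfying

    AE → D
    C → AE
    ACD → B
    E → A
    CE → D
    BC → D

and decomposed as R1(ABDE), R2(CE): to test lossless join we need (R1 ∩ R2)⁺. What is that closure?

R1 ∩ R2 = {E}.
E → A applies, adding A
AE → D applies, adding D
Closure: {ADE}.

ADE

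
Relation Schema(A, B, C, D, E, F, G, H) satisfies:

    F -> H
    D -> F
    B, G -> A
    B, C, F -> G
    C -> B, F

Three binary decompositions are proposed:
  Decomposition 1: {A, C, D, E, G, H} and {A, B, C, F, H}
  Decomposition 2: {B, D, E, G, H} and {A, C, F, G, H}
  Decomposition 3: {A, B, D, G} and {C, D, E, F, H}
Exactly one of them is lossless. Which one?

Decomposition 1: common = {A, C, H}, closure = {A, B, C, F, G, H} → lossless.
Decomposition 2: common = {G, H}, closure = {G, H} → lossy.
Decomposition 3: common = {D}, closure = {D, F, H} → lossy.

Decomposition 1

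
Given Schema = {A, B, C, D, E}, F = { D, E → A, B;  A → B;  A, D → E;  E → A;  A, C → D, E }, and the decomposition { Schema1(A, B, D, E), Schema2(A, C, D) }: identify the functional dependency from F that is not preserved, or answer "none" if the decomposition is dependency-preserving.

D, E → A, B lies within Schema1.
A → B lies within Schema1.
A, D → E lies within Schema1.
E → A lies within Schema1.
A, C → D, E: restricted closure across fragments reaches D, E.
Every dependency is enforceable on the fragments, so the decomposition is dependency-preserving.

none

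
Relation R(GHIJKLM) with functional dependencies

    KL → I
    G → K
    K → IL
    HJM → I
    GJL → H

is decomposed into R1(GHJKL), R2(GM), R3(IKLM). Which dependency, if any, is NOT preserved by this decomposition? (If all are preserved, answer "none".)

Check HJM → I: no single fragment contains all of {HIJM}, and the restricted closure of {HJM} across the fragments never reaches {I}.
KL → I is preserved.
G → K is preserved.
K → IL is preserved.
GJL → H is preserved.

HJM → I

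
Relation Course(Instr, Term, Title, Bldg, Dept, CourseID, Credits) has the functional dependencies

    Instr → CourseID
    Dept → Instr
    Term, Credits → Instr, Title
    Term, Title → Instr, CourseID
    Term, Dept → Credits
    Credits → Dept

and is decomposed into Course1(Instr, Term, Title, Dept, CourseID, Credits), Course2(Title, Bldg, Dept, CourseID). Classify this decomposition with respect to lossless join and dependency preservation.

lossy but dependency-preserving

Lossless test: (Title, Dept, CourseID)⁺ = {Instr, Title, Dept, CourseID}, which is a superkey of neither fragment — lossy.
Dependency preservation: every FD's attributes lie within a single fragment, so each can be enforced locally — preserved.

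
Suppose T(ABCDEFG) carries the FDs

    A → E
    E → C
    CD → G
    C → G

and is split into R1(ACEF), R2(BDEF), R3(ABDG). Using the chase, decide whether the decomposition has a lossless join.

Chase test. Columns are ABCDEFG; row i has aⱼ where attribute j ∈ Ri, else bᵢⱼ.
Initial tableau (one row per fragment):
  row 1: a1 b12 a3 b14 a5 a6 b17
  row 2: b21 a2 b23 a4 a5 a6 b27
  row 3: a1 a2 b33 a4 b35 b36 a7
Rows 1 and 3 agree on A; apply A→E and equate their E entries.
Rows 1 and 2 agree on E; apply E→C and equate their C entries.
Rows 1 and 3 agree on E; apply E→C and equate their C entries.
Rows 2 and 3 agree on CD; apply CD→G and equate their G entries.
Rows 1 and 2 agree on C; apply C→G and equate their G entries.
No row becomes fully distinguished — the join is lossy.

No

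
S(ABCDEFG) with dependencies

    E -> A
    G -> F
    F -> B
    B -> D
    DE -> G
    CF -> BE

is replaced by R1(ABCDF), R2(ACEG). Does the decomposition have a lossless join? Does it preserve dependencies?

Lossless test: (AC)⁺ = {AC}, which is a superkey of neither fragment — lossy.
Dependency preservation: the restricted closure of {G} across the fragments never reaches {F}, so G → F cannot be enforced without a join — not preserved.

lossy and not dependency-preserving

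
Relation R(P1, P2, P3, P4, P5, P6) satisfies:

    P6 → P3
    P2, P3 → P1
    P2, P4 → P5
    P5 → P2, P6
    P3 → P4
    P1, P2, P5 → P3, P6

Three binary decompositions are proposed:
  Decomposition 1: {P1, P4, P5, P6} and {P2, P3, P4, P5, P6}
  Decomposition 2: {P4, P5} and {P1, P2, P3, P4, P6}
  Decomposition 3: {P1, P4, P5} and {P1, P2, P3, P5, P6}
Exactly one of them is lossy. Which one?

Decomposition 1: common = {P4, P5, P6}, closure = {P1, P2, P3, P4, P5, P6} → lossless.
Decomposition 2: common = {P4}, closure = {P4} → lossy.
Decomposition 3: common = {P1, P5}, closure = {P1, P2, P3, P4, P5, P6} → lossless.

Decomposition 2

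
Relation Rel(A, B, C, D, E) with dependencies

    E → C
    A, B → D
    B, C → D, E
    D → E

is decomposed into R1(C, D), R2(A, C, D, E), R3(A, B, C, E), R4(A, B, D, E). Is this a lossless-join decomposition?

Chase test. Columns are A, B, C, D, E; row i has aⱼ where attribute j ∈ Ri, else bᵢⱼ.
Initial tableau (one row per fragment):
  row 1: b11 b12 a3 a4 b15
  row 2: a1 b22 a3 a4 a5
  row 3: a1 a2 a3 b34 a5
  row 4: a1 a2 b43 a4 a5
Rows 2 and 4 agree on E; apply E→C and equate their C entries.
Rows 3 and 4 agree on A, B; apply A, B→D and equate their D entries.
Rows 1 and 2 agree on D; apply D→E and equate their E entries.
Row 3 is now all distinguished symbols — the join is lossless.

Yes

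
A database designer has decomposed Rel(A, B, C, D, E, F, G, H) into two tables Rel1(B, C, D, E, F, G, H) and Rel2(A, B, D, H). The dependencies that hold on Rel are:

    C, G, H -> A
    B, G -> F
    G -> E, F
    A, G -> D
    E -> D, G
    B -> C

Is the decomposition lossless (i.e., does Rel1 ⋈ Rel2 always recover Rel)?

No

Common attributes: Rel1 ∩ Rel2 = {B, D, H}.
Closure of {B, D, H}: B → C applies, adding C. So (B, D, H)⁺ = {B, C, D, H}.
The closure contains neither all of Rel1 = {B, C, D, E, F, G, H} nor all of Rel2 = {A, B, D, H}, so the common attributes are not a superkey of either fragment. The join is lossy.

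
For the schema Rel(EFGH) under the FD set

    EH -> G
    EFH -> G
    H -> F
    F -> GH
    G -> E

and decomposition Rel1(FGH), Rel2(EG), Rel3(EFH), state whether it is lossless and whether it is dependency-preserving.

lossless and dependency-preserving

Lossless test (chase): Rows 1 and 3 agree on F; apply F→GH and equate their GH entries. Rows 1 and 2 agree on G; apply G→E and equate their E entries. Row 1 is now all distinguished symbols — the join is lossless.
Dependency preservation: EH → G; EFH → G are not contained in any single fragment, but the restricted closure of each left-hand side across the fragments still reaches the right-hand side; the remaining FDs each lie inside some fragment. All dependencies are preserved.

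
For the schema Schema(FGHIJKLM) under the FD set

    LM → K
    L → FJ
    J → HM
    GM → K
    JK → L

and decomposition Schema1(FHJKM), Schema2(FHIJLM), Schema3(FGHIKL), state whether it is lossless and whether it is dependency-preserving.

Lossless test (chase): Rows 2 and 3 agree on L; apply L→FJ and equate their FJ entries. Rows 1 and 3 agree on J; apply J→HM and equate their HM entries. Rows 1 and 3 agree on JK; apply JK→L and equate their L entries. Rows 1 and 2 agree on LM; apply LM→K and equate their K entries. Row 3 is now all distinguished symbols — the join is lossless.
Dependency preservation: the restricted closure of {GM} across the fragments never reaches {K}, so GM → K cannot be enforced without a join — not preserved.

lossless but not dependency-preserving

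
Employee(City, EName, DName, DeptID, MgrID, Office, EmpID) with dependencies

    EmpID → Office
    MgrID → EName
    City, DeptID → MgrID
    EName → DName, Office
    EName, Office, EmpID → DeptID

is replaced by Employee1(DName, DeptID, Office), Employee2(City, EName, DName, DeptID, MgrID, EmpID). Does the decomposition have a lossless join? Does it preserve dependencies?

lossy and not dependency-preserving

Lossless test: (DName, DeptID)⁺ = {DName, DeptID}, which is a superkey of neither fragment — lossy.
Dependency preservation: the restricted closure of {EmpID} across the fragments never reaches {Office}, so EmpID → Office cannot be enforced without a join — not preserved.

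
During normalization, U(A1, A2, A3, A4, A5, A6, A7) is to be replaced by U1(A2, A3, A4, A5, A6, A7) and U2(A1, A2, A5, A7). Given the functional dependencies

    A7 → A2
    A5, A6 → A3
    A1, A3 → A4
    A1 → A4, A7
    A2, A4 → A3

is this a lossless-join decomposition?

Common attributes: U1 ∩ U2 = {A2, A5, A7}.
No dependency enlarges {A2, A5, A7}, so (A2, A5, A7)⁺ = {A2, A5, A7}.
The closure contains neither all of U1 = {A2, A3, A4, A5, A6, A7} nor all of U2 = {A1, A2, A5, A7}, so the common attributes are not a superkey of either fragment. The join is lossy.

No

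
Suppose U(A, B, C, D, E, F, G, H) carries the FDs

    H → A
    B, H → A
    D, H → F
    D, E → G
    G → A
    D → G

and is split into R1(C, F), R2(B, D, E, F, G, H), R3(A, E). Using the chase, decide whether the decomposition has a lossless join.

No

Chase test. Columns are A, B, C, D, E, F, G, H; row i has aⱼ where attribute j ∈ Ri, else bᵢⱼ.
Initial tableau (one row per fragment):
  row 1: b11 b12 a3 b14 b15 a6 b17 b18
  row 2: b21 a2 b23 a4 a5 a6 a7 a8
  row 3: a1 b32 b33 b34 a5 b36 b37 b38
No row becomes fully distinguished — the join is lossy.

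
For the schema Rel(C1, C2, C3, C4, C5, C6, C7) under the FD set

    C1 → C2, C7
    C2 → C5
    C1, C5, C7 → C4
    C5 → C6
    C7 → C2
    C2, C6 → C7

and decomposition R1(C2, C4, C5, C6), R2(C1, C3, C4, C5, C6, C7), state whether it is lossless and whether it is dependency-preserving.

lossy and not dependency-preserving

Lossless test: (C4, C5, C6)⁺ = {C4, C5, C6}, which is a superkey of neither fragment — lossy.
Dependency preservation: the restricted closure of {C1} across the fragments never reaches {C2, C7}, so C1 → C2, C7 cannot be enforced without a join — not preserved.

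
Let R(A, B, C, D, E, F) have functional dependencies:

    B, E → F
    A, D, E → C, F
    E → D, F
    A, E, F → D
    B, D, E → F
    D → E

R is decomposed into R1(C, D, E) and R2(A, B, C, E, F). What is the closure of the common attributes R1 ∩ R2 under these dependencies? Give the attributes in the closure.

R1 ∩ R2 = {C, E}.
E → D, F applies, adding D, F
Closure: {C, D, E, F}.

C, D, E, F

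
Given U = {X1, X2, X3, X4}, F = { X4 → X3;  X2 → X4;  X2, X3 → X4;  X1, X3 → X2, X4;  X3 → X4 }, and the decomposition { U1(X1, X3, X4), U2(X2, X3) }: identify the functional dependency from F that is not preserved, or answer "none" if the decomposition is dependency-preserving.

Check X1, X3 → X2, X4: no single fragment contains all of {X1, X2, X3, X4}, and the restricted closure of {X1, X3} across the fragments never reaches {X2, X4}.
X4 → X3 is preserved.
X2 → X4 is preserved.
X2, X3 → X4 is preserved.
X3 → X4 is preserved.

X1, X3 → X2, X4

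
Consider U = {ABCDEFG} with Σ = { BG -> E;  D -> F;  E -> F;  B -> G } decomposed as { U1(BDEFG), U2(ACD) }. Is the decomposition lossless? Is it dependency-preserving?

Lossless test: (D)⁺ = {DF}, which is a superkey of neither fragment — lossy.
Dependency preservation: every FD's attributes lie within a single fragment, so each can be enforced locally — preserved.

lossy but dependency-preserving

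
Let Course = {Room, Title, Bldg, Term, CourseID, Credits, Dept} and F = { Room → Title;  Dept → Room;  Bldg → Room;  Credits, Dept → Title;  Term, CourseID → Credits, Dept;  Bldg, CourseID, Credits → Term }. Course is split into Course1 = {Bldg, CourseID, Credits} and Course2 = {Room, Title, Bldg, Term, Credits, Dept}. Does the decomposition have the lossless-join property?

Common attributes: Course1 ∩ Course2 = {Bldg, Credits}.
Closure of {Bldg, Credits}: Bldg → Room applies, adding Room; Room → Title applies, adding Title. So (Bldg, Credits)⁺ = {Room, Title, Bldg, Credits}.
The closure contains neither all of Course1 = {Bldg, CourseID, Credits} nor all of Course2 = {Room, Title, Bldg, Term, Credits, Dept}, so the common attributes are not a superkey of either fragment. The join is lossy.

No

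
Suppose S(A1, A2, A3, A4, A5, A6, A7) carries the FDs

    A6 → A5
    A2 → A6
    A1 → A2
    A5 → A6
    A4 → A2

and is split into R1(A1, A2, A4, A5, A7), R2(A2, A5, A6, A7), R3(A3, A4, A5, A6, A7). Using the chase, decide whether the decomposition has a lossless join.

No

Chase test. Columns are A1, A2, A3, A4, A5, A6, A7; row i has aⱼ where attribute j ∈ Ri, else bᵢⱼ.
Initial tableau (one row per fragment):
  row 1: a1 a2 b13 a4 a5 b16 a7
  row 2: b21 a2 b23 b24 a5 a6 a7
  row 3: b31 b32 a3 a4 a5 a6 a7
Rows 1 and 2 agree on A2; apply A2→A6 and equate their A6 entries.
Rows 1 and 3 agree on A4; apply A4→A2 and equate their A2 entries.
No row becomes fully distinguished — the join is lossy.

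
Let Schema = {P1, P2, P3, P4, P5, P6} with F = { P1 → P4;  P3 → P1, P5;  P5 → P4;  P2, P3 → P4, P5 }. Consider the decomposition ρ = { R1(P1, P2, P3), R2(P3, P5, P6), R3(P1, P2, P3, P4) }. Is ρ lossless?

No

Chase test. Columns are P1, P2, P3, P4, P5, P6; row i has aⱼ where attribute j ∈ Ri, else bᵢⱼ.
Initial tableau (one row per fragment):
  row 1: a1 a2 a3 b14 b15 b16
  row 2: b21 b22 a3 b24 a5 a6
  row 3: a1 a2 a3 a4 b35 b36
Rows 1 and 3 agree on P1; apply P1→P4 and equate their P4 entries.
Rows 1 and 2 agree on P3; apply P3→P1, P5 and equate their P1, P5 entries.
Rows 1 and 3 agree on P3; apply P3→P1, P5 and equate their P1, P5 entries.
Rows 1 and 2 agree on P5; apply P5→P4 and equate their P4 entries.
No row becomes fully distinguished — the join is lossy.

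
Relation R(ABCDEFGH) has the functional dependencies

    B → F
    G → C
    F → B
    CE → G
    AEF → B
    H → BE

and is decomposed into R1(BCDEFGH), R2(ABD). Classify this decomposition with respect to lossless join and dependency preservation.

Lossless test: (BD)⁺ = {BDF}, which is a superkey of neither fragment — lossy.
Dependency preservation: AEF → B is not contained in any single fragment, but the restricted closure of its left-hand side across the fragments still reaches the right-hand side; the remaining FDs each lie inside some fragment. All dependencies are preserved.

lossy but dependency-preserving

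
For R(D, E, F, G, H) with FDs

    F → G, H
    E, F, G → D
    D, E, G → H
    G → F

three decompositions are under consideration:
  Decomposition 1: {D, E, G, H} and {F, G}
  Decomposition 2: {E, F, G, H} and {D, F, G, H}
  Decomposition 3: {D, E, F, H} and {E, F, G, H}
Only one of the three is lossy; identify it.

Decomposition 2

Decomposition 1: common = {G}, closure = {F, G, H} → lossless.
Decomposition 2: common = {F, G, H}, closure = {F, G, H} → lossy.
Decomposition 3: common = {E, F, H}, closure = {D, E, F, G, H} → lossless.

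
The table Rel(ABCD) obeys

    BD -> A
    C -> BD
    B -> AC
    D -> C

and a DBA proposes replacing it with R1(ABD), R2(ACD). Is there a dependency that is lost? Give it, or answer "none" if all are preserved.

BD → A lies within R1.
C → BD: restricted closure across fragments reaches BD.
B → AC: restricted closure across fragments reaches AC.
D → C lies within R2.
Every dependency is enforceable on the fragments, so the decomposition is dependency-preserving.

none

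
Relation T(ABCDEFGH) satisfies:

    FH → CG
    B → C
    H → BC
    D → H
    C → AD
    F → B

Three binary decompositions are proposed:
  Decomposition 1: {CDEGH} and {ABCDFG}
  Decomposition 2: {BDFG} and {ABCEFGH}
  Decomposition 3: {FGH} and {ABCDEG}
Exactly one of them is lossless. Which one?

Decomposition 1: common = {CDG}, closure = {ABCDGH} → lossy.
Decomposition 2: common = {BFG}, closure = {ABCDFGH} → lossless.
Decomposition 3: common = {G}, closure = {G} → lossy.

Decomposition 2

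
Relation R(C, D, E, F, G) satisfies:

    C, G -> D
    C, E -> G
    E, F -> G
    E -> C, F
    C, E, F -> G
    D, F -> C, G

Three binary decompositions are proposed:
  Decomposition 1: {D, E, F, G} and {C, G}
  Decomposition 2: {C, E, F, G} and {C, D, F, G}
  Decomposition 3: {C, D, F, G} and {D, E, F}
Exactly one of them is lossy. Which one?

Decomposition 1: common = {G}, closure = {G} → lossy.
Decomposition 2: common = {C, F, G}, closure = {C, D, F, G} → lossless.
Decomposition 3: common = {D, F}, closure = {C, D, F, G} → lossless.

Decomposition 1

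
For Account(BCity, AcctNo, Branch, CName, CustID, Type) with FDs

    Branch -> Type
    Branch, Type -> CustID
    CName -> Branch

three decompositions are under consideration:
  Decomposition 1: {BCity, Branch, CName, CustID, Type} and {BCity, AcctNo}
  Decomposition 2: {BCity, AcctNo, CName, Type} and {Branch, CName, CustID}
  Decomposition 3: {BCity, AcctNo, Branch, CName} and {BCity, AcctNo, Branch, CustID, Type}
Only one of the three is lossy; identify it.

Decomposition 1

Decomposition 1: common = {BCity}, closure = {BCity} → lossy.
Decomposition 2: common = {CName}, closure = {Branch, CName, CustID, Type} → lossless.
Decomposition 3: common = {BCity, AcctNo, Branch}, closure = {BCity, AcctNo, Branch, CustID, Type} → lossless.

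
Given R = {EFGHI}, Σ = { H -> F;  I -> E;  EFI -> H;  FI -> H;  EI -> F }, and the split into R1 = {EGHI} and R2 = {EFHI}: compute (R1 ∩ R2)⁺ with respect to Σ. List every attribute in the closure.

R1 ∩ R2 = {EHI}.
H → F applies, adding F
Closure: {EFHI}.

EFHI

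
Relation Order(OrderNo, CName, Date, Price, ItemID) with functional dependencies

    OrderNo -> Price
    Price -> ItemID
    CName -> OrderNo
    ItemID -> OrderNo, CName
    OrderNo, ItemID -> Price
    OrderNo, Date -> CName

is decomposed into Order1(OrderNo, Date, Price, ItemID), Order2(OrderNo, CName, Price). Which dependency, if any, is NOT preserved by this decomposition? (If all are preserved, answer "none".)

none

OrderNo → Price lies within Order1.
Price → ItemID lies within Order1.
CName → OrderNo lies within Order2.
ItemID → OrderNo, CName: restricted closure across fragments reaches OrderNo, CName.
OrderNo, ItemID → Price lies within Order1.
OrderNo, Date → CName: restricted closure across fragments reaches CName.
Every dependency is enforceable on the fragments, so the decomposition is dependency-preserving.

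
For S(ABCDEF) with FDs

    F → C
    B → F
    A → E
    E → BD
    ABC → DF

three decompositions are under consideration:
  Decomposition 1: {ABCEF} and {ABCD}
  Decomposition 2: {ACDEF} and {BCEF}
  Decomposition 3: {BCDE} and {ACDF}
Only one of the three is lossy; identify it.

Decomposition 1: common = {ABC}, closure = {ABCDEF} → lossless.
Decomposition 2: common = {CEF}, closure = {BCDEF} → lossless.
Decomposition 3: common = {CD}, closure = {CD} → lossy.

Decomposition 3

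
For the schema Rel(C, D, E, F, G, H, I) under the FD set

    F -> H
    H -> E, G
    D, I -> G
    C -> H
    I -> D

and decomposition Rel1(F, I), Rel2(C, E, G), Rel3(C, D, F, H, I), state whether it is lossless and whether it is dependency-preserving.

lossless but not dependency-preserving

Lossless test (chase): Rows 1 and 3 agree on F; apply F→H and equate their H entries. Rows 1 and 3 agree on H; apply H→E, G and equate their E, G entries. Rows 2 and 3 agree on C; apply C→H and equate their H entries. Rows 1 and 3 agree on I; apply I→D and equate their D entries. Rows 1 and 2 agree on H; apply H→E, G and equate their E, G entries. Row 3 is now all distinguished symbols — the join is lossless.
Dependency preservation: the restricted closure of {H} across the fragments never reaches {E, G}, so H → E, G cannot be enforced without a join — not preserved.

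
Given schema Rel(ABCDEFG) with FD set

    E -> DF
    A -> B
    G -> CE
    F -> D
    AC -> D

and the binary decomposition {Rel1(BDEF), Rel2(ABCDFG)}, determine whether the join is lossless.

No

Common attributes: Rel1 ∩ Rel2 = {BDF}.
No dependency enlarges {BDF}, so (BDF)⁺ = {BDF}.
The closure contains neither all of Rel1 = {BDEF} nor all of Rel2 = {ABCDFG}, so the common attributes are not a superkey of either fragment. The join is lossy.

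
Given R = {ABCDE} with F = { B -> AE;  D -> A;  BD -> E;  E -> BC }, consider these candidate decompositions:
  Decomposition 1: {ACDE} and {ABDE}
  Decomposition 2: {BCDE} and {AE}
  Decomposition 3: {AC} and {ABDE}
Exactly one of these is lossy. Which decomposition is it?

Decomposition 1: common = {ADE}, closure = {ABCDE} → lossless.
Decomposition 2: common = {E}, closure = {ABCE} → lossless.
Decomposition 3: common = {A}, closure = {A} → lossy.

Decomposition 3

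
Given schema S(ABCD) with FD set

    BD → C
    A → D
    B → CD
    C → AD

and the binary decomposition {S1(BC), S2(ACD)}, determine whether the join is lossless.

Common attributes: S1 ∩ S2 = {C}.
Closure of {C}: C → AD applies, adding AD. So (C)⁺ = {ACD}.
This closure contains every attribute of S2, so S1 ∩ S2 → S2. The join is lossless.

Yes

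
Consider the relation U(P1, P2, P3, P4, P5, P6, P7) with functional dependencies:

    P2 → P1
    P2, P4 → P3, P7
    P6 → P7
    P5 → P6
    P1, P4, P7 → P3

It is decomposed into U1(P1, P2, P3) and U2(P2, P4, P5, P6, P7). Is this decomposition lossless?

No

Common attributes: U1 ∩ U2 = {P2}.
Closure of {P2}: P2 → P1 applies, adding P1. So (P2)⁺ = {P1, P2}.
The closure contains neither all of U1 = {P1, P2, P3} nor all of U2 = {P2, P4, P5, P6, P7}, so the common attributes are not a superkey of either fragment. The join is lossy.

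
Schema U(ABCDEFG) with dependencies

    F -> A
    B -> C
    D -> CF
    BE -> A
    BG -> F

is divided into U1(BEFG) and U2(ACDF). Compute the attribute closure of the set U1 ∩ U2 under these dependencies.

AF

U1 ∩ U2 = {F}.
F → A applies, adding A
Closure: {AF}.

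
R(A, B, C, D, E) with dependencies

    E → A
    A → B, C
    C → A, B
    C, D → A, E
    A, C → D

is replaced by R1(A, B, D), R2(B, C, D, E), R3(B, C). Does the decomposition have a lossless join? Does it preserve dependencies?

Lossless test (chase): Rows 2 and 3 agree on C; apply C→A, B and equate their A, B entries. Rows 2 and 3 agree on A, C; apply A, C→D and equate their D entries. Rows 2 and 3 agree on C, D; apply C, D→A, E and equate their A, E entries. No row becomes fully distinguished — the join is lossy.
Dependency preservation: the restricted closure of {E} across the fragments never reaches {A}, so E → A cannot be enforced without a join — not preserved.

lossy and not dependency-preserving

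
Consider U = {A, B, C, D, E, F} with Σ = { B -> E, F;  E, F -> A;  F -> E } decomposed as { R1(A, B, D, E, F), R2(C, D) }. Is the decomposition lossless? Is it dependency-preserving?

lossy but dependency-preserving

Lossless test: (D)⁺ = {D}, which is a superkey of neither fragment — lossy.
Dependency preservation: every FD's attributes lie within a single fragment, so each can be enforced locally — preserved.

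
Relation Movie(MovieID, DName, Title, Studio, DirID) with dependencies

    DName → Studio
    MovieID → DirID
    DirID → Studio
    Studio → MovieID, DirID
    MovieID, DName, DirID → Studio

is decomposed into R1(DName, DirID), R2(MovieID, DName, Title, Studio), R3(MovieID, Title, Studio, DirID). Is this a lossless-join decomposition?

Chase test. Columns are MovieID, DName, Title, Studio, DirID; row i has aⱼ where attribute j ∈ Ri, else bᵢⱼ.
Initial tableau (one row per fragment):
  row 1: b11 a2 b13 b14 a5
  row 2: a1 a2 a3 a4 b25
  row 3: a1 b32 a3 a4 a5
Rows 1 and 2 agree on DName; apply DName→Studio and equate their Studio entries.
Rows 2 and 3 agree on MovieID; apply MovieID→DirID and equate their DirID entries.
Rows 1 and 2 agree on Studio; apply Studio→MovieID, DirID and equate their MovieID, DirID entries.
Row 2 is now all distinguished symbols — the join is lossless.

Yes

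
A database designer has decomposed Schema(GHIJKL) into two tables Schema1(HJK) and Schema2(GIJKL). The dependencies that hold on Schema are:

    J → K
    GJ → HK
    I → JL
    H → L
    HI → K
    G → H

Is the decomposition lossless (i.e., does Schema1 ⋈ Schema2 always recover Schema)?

Common attributes: Schema1 ∩ Schema2 = {JK}.
No dependency enlarges {JK}, so (JK)⁺ = {JK}.
The closure contains neither all of Schema1 = {HJK} nor all of Schema2 = {GIJKL}, so the common attributes are not a superkey of either fragment. The join is lossy.

No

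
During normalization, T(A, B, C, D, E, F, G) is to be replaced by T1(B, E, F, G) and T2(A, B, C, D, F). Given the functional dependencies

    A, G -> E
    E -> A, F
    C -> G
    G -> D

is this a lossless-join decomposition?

Common attributes: T1 ∩ T2 = {B, F}.
No dependency enlarges {B, F}, so (B, F)⁺ = {B, F}.
The closure contains neither all of T1 = {B, E, F, G} nor all of T2 = {A, B, C, D, F}, so the common attributes are not a superkey of either fragment. The join is lossy.

No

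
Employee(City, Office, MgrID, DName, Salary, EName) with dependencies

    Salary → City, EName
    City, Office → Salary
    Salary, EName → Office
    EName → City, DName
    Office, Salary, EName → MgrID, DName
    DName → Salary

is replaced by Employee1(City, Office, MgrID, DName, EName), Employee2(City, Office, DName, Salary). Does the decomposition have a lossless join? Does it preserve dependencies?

lossless and dependency-preserving

Lossless test: (City, Office, DName)⁺ = {City, Office, MgrID, DName, Salary, EName}, which contains all of one fragment — lossless.
Dependency preservation: Salary → City, EName; Salary, EName → Office; Office, Salary, EName → MgrID, DName are not contained in any single fragment, but the restricted closure of each left-hand side across the fragments still reaches the right-hand side; the remaining FDs each lie inside some fragment. All dependencies are preserved.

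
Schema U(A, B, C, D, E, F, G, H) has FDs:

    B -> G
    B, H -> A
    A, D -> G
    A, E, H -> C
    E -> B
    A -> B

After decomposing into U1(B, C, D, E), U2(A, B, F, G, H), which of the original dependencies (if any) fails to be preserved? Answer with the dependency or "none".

Check A, E, H → C: no single fragment contains all of {A, C, E, H}, and the restricted closure of {A, E, H} across the fragments never reaches {C}.
B → G is preserved.
B, H → A is preserved.
A, D → G is preserved.
E → B is preserved.
A → B is preserved.

A, E, H -> C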